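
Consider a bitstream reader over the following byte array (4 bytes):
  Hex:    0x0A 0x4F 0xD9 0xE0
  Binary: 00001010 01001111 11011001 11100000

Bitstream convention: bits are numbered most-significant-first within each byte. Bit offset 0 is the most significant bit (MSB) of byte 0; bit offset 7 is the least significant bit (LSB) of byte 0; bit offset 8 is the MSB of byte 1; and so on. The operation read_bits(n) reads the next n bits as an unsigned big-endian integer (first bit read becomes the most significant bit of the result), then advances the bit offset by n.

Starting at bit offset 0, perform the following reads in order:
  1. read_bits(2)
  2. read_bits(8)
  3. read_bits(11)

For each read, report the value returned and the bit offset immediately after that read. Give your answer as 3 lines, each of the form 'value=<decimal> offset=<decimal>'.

Answer: value=0 offset=2
value=41 offset=10
value=507 offset=21

Derivation:
Read 1: bits[0:2] width=2 -> value=0 (bin 00); offset now 2 = byte 0 bit 2; 30 bits remain
Read 2: bits[2:10] width=8 -> value=41 (bin 00101001); offset now 10 = byte 1 bit 2; 22 bits remain
Read 3: bits[10:21] width=11 -> value=507 (bin 00111111011); offset now 21 = byte 2 bit 5; 11 bits remain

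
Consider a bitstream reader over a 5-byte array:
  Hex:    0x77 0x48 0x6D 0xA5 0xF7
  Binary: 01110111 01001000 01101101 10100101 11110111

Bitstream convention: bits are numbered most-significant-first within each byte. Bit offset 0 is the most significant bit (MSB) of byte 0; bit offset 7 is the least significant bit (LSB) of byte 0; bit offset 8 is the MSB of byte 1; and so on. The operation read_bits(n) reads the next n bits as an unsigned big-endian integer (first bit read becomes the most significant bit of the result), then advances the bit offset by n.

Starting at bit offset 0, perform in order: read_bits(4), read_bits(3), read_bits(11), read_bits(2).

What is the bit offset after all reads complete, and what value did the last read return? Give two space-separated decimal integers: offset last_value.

Read 1: bits[0:4] width=4 -> value=7 (bin 0111); offset now 4 = byte 0 bit 4; 36 bits remain
Read 2: bits[4:7] width=3 -> value=3 (bin 011); offset now 7 = byte 0 bit 7; 33 bits remain
Read 3: bits[7:18] width=11 -> value=1313 (bin 10100100001); offset now 18 = byte 2 bit 2; 22 bits remain
Read 4: bits[18:20] width=2 -> value=2 (bin 10); offset now 20 = byte 2 bit 4; 20 bits remain

Answer: 20 2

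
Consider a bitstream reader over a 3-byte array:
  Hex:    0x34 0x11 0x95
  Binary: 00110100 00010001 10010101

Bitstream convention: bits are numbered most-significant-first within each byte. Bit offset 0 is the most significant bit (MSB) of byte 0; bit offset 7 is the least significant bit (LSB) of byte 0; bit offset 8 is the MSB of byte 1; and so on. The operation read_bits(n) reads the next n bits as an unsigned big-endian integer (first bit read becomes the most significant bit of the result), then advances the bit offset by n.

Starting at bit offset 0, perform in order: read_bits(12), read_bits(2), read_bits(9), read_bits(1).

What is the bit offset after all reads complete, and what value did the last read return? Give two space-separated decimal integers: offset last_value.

Answer: 24 1

Derivation:
Read 1: bits[0:12] width=12 -> value=833 (bin 001101000001); offset now 12 = byte 1 bit 4; 12 bits remain
Read 2: bits[12:14] width=2 -> value=0 (bin 00); offset now 14 = byte 1 bit 6; 10 bits remain
Read 3: bits[14:23] width=9 -> value=202 (bin 011001010); offset now 23 = byte 2 bit 7; 1 bits remain
Read 4: bits[23:24] width=1 -> value=1 (bin 1); offset now 24 = byte 3 bit 0; 0 bits remain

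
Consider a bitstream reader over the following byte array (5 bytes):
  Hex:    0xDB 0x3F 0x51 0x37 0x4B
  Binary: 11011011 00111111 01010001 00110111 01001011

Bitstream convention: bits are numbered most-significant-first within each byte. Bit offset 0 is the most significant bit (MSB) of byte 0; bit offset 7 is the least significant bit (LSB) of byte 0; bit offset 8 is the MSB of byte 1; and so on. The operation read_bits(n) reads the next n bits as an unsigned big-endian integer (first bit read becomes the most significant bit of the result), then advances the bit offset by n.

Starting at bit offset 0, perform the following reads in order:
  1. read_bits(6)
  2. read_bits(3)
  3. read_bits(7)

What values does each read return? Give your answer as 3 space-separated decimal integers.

Answer: 54 6 63

Derivation:
Read 1: bits[0:6] width=6 -> value=54 (bin 110110); offset now 6 = byte 0 bit 6; 34 bits remain
Read 2: bits[6:9] width=3 -> value=6 (bin 110); offset now 9 = byte 1 bit 1; 31 bits remain
Read 3: bits[9:16] width=7 -> value=63 (bin 0111111); offset now 16 = byte 2 bit 0; 24 bits remain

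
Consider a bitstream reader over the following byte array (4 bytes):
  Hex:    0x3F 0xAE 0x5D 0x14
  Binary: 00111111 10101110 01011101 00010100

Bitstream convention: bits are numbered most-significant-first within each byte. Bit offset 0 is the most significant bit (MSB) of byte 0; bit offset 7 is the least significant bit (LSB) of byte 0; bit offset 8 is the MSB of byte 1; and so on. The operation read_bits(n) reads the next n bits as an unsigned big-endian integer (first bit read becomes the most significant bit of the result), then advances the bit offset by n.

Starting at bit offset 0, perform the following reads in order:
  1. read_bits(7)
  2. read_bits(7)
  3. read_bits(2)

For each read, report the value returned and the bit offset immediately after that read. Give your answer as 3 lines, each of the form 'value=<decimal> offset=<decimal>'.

Read 1: bits[0:7] width=7 -> value=31 (bin 0011111); offset now 7 = byte 0 bit 7; 25 bits remain
Read 2: bits[7:14] width=7 -> value=107 (bin 1101011); offset now 14 = byte 1 bit 6; 18 bits remain
Read 3: bits[14:16] width=2 -> value=2 (bin 10); offset now 16 = byte 2 bit 0; 16 bits remain

Answer: value=31 offset=7
value=107 offset=14
value=2 offset=16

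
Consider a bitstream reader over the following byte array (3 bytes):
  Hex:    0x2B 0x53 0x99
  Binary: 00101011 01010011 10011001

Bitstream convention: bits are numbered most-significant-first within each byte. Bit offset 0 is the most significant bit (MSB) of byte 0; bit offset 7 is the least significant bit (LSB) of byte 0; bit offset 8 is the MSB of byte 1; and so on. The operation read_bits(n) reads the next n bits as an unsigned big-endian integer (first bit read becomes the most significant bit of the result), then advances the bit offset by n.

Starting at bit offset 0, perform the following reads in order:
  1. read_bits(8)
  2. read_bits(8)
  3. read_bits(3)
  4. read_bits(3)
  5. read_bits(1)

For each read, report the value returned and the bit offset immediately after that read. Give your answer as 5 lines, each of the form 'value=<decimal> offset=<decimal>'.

Read 1: bits[0:8] width=8 -> value=43 (bin 00101011); offset now 8 = byte 1 bit 0; 16 bits remain
Read 2: bits[8:16] width=8 -> value=83 (bin 01010011); offset now 16 = byte 2 bit 0; 8 bits remain
Read 3: bits[16:19] width=3 -> value=4 (bin 100); offset now 19 = byte 2 bit 3; 5 bits remain
Read 4: bits[19:22] width=3 -> value=6 (bin 110); offset now 22 = byte 2 bit 6; 2 bits remain
Read 5: bits[22:23] width=1 -> value=0 (bin 0); offset now 23 = byte 2 bit 7; 1 bits remain

Answer: value=43 offset=8
value=83 offset=16
value=4 offset=19
value=6 offset=22
value=0 offset=23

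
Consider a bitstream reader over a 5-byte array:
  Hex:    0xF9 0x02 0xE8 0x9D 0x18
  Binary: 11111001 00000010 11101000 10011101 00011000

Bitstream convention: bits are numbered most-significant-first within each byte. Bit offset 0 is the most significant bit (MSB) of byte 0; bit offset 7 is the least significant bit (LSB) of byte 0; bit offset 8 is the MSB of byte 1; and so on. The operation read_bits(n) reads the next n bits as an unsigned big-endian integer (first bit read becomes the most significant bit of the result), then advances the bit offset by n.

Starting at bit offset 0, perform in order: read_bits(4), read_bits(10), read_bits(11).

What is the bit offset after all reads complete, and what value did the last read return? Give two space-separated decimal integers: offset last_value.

Read 1: bits[0:4] width=4 -> value=15 (bin 1111); offset now 4 = byte 0 bit 4; 36 bits remain
Read 2: bits[4:14] width=10 -> value=576 (bin 1001000000); offset now 14 = byte 1 bit 6; 26 bits remain
Read 3: bits[14:25] width=11 -> value=1489 (bin 10111010001); offset now 25 = byte 3 bit 1; 15 bits remain

Answer: 25 1489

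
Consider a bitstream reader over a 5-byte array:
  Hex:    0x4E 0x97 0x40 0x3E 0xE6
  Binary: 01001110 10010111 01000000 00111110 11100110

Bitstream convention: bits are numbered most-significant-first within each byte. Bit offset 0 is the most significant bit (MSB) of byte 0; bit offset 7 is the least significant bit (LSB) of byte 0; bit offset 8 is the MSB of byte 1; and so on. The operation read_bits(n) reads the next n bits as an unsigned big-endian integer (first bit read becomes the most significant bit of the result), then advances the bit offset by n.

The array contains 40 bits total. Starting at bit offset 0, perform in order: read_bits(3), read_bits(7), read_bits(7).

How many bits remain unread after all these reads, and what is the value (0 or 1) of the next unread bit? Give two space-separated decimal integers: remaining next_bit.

Read 1: bits[0:3] width=3 -> value=2 (bin 010); offset now 3 = byte 0 bit 3; 37 bits remain
Read 2: bits[3:10] width=7 -> value=58 (bin 0111010); offset now 10 = byte 1 bit 2; 30 bits remain
Read 3: bits[10:17] width=7 -> value=46 (bin 0101110); offset now 17 = byte 2 bit 1; 23 bits remain

Answer: 23 1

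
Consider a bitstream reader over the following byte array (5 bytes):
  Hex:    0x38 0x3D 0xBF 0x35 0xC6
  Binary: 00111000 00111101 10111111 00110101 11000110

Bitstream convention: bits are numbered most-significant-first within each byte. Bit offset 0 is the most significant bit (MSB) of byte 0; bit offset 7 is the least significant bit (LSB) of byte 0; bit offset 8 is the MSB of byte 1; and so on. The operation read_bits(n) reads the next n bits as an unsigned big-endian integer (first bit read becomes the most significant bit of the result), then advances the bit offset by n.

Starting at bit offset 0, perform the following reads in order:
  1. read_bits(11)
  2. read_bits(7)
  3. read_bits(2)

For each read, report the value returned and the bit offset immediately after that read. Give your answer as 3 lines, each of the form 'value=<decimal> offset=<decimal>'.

Read 1: bits[0:11] width=11 -> value=449 (bin 00111000001); offset now 11 = byte 1 bit 3; 29 bits remain
Read 2: bits[11:18] width=7 -> value=118 (bin 1110110); offset now 18 = byte 2 bit 2; 22 bits remain
Read 3: bits[18:20] width=2 -> value=3 (bin 11); offset now 20 = byte 2 bit 4; 20 bits remain

Answer: value=449 offset=11
value=118 offset=18
value=3 offset=20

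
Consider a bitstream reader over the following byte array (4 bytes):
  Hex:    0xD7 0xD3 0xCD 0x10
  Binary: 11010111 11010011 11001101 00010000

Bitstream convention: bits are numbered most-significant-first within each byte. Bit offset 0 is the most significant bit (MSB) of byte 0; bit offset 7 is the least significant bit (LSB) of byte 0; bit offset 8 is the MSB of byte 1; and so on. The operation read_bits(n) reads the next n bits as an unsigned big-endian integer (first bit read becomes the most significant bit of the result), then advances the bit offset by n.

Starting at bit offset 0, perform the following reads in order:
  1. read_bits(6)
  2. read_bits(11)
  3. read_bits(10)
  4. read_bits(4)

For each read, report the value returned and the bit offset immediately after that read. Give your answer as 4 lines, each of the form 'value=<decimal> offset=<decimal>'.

Answer: value=53 offset=6
value=1959 offset=17
value=616 offset=27
value=8 offset=31

Derivation:
Read 1: bits[0:6] width=6 -> value=53 (bin 110101); offset now 6 = byte 0 bit 6; 26 bits remain
Read 2: bits[6:17] width=11 -> value=1959 (bin 11110100111); offset now 17 = byte 2 bit 1; 15 bits remain
Read 3: bits[17:27] width=10 -> value=616 (bin 1001101000); offset now 27 = byte 3 bit 3; 5 bits remain
Read 4: bits[27:31] width=4 -> value=8 (bin 1000); offset now 31 = byte 3 bit 7; 1 bits remain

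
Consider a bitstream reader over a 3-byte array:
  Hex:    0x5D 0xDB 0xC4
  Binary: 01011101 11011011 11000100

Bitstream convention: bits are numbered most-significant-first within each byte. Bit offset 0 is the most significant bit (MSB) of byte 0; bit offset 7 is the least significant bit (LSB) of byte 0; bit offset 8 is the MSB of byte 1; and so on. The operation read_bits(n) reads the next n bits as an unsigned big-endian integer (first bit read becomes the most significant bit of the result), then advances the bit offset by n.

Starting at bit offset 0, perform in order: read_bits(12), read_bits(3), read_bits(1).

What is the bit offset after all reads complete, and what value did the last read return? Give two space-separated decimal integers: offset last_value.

Answer: 16 1

Derivation:
Read 1: bits[0:12] width=12 -> value=1501 (bin 010111011101); offset now 12 = byte 1 bit 4; 12 bits remain
Read 2: bits[12:15] width=3 -> value=5 (bin 101); offset now 15 = byte 1 bit 7; 9 bits remain
Read 3: bits[15:16] width=1 -> value=1 (bin 1); offset now 16 = byte 2 bit 0; 8 bits remain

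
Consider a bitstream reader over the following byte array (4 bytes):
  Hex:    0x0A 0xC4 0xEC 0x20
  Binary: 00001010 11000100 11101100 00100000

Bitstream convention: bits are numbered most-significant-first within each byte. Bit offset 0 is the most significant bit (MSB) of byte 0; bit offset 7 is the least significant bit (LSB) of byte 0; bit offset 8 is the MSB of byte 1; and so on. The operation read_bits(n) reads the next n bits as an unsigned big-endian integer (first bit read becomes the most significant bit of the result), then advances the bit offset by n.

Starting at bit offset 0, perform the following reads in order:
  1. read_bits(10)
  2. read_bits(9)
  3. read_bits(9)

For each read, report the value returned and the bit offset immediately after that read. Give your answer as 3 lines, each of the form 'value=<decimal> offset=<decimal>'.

Answer: value=43 offset=10
value=39 offset=19
value=194 offset=28

Derivation:
Read 1: bits[0:10] width=10 -> value=43 (bin 0000101011); offset now 10 = byte 1 bit 2; 22 bits remain
Read 2: bits[10:19] width=9 -> value=39 (bin 000100111); offset now 19 = byte 2 bit 3; 13 bits remain
Read 3: bits[19:28] width=9 -> value=194 (bin 011000010); offset now 28 = byte 3 bit 4; 4 bits remain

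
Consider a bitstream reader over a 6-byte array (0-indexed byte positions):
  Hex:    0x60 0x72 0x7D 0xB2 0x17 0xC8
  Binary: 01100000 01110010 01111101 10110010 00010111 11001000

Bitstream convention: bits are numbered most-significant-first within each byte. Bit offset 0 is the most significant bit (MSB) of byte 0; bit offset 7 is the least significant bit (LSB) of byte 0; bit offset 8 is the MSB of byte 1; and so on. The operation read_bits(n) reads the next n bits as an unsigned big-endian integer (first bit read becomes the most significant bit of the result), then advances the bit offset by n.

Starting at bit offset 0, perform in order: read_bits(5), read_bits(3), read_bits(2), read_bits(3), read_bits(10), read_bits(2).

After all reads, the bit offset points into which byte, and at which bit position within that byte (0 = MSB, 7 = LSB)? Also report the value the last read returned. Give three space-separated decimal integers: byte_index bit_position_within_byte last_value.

Answer: 3 1 3

Derivation:
Read 1: bits[0:5] width=5 -> value=12 (bin 01100); offset now 5 = byte 0 bit 5; 43 bits remain
Read 2: bits[5:8] width=3 -> value=0 (bin 000); offset now 8 = byte 1 bit 0; 40 bits remain
Read 3: bits[8:10] width=2 -> value=1 (bin 01); offset now 10 = byte 1 bit 2; 38 bits remain
Read 4: bits[10:13] width=3 -> value=6 (bin 110); offset now 13 = byte 1 bit 5; 35 bits remain
Read 5: bits[13:23] width=10 -> value=318 (bin 0100111110); offset now 23 = byte 2 bit 7; 25 bits remain
Read 6: bits[23:25] width=2 -> value=3 (bin 11); offset now 25 = byte 3 bit 1; 23 bits remain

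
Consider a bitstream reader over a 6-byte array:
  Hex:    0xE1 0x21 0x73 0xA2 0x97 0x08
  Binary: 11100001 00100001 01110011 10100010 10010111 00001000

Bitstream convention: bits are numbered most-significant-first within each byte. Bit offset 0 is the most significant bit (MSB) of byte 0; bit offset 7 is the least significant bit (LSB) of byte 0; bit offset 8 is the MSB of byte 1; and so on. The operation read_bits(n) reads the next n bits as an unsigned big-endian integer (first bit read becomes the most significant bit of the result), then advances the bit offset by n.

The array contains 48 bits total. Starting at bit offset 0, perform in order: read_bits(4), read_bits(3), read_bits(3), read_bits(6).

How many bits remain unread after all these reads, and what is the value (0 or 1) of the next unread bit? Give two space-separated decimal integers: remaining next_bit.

Answer: 32 0

Derivation:
Read 1: bits[0:4] width=4 -> value=14 (bin 1110); offset now 4 = byte 0 bit 4; 44 bits remain
Read 2: bits[4:7] width=3 -> value=0 (bin 000); offset now 7 = byte 0 bit 7; 41 bits remain
Read 3: bits[7:10] width=3 -> value=4 (bin 100); offset now 10 = byte 1 bit 2; 38 bits remain
Read 4: bits[10:16] width=6 -> value=33 (bin 100001); offset now 16 = byte 2 bit 0; 32 bits remain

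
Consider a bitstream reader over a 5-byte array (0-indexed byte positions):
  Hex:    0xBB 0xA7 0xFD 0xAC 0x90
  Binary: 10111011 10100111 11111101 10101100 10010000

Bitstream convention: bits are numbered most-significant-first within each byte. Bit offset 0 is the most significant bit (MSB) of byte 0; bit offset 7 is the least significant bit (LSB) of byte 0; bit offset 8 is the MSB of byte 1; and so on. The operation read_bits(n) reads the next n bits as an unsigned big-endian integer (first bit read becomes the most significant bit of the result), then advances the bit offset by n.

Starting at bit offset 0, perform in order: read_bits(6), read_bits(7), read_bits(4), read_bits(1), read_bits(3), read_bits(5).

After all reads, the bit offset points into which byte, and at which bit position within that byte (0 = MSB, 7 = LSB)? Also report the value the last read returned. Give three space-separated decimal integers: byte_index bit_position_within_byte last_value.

Read 1: bits[0:6] width=6 -> value=46 (bin 101110); offset now 6 = byte 0 bit 6; 34 bits remain
Read 2: bits[6:13] width=7 -> value=116 (bin 1110100); offset now 13 = byte 1 bit 5; 27 bits remain
Read 3: bits[13:17] width=4 -> value=15 (bin 1111); offset now 17 = byte 2 bit 1; 23 bits remain
Read 4: bits[17:18] width=1 -> value=1 (bin 1); offset now 18 = byte 2 bit 2; 22 bits remain
Read 5: bits[18:21] width=3 -> value=7 (bin 111); offset now 21 = byte 2 bit 5; 19 bits remain
Read 6: bits[21:26] width=5 -> value=22 (bin 10110); offset now 26 = byte 3 bit 2; 14 bits remain

Answer: 3 2 22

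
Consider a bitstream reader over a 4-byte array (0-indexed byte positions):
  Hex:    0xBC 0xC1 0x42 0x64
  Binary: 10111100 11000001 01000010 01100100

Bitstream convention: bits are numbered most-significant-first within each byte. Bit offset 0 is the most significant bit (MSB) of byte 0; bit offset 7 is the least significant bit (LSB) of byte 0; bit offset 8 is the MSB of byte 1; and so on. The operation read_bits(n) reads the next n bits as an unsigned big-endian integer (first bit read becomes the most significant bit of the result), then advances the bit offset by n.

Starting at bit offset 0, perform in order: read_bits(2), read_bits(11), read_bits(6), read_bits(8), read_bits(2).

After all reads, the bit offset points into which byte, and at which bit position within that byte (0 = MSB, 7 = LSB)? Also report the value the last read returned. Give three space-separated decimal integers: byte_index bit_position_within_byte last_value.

Read 1: bits[0:2] width=2 -> value=2 (bin 10); offset now 2 = byte 0 bit 2; 30 bits remain
Read 2: bits[2:13] width=11 -> value=1944 (bin 11110011000); offset now 13 = byte 1 bit 5; 19 bits remain
Read 3: bits[13:19] width=6 -> value=10 (bin 001010); offset now 19 = byte 2 bit 3; 13 bits remain
Read 4: bits[19:27] width=8 -> value=19 (bin 00010011); offset now 27 = byte 3 bit 3; 5 bits remain
Read 5: bits[27:29] width=2 -> value=0 (bin 00); offset now 29 = byte 3 bit 5; 3 bits remain

Answer: 3 5 0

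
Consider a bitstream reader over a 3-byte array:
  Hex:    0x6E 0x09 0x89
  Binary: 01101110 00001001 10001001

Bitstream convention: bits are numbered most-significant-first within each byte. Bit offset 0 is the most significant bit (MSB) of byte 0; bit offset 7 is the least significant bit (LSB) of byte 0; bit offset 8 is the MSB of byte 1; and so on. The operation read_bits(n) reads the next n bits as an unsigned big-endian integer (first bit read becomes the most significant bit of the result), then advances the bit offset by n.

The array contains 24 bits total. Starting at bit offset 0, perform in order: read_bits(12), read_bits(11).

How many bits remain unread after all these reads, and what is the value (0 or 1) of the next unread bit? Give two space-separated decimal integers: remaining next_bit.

Answer: 1 1

Derivation:
Read 1: bits[0:12] width=12 -> value=1760 (bin 011011100000); offset now 12 = byte 1 bit 4; 12 bits remain
Read 2: bits[12:23] width=11 -> value=1220 (bin 10011000100); offset now 23 = byte 2 bit 7; 1 bits remain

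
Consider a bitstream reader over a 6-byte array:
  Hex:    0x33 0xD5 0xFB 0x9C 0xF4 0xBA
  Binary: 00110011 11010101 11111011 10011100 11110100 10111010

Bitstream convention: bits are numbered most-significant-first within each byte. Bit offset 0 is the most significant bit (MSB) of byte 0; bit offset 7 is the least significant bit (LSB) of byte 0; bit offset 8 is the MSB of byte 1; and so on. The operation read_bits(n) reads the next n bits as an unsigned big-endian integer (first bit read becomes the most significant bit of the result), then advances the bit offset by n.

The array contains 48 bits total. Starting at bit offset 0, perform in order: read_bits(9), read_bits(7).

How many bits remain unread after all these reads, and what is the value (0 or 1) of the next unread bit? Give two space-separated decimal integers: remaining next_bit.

Read 1: bits[0:9] width=9 -> value=103 (bin 001100111); offset now 9 = byte 1 bit 1; 39 bits remain
Read 2: bits[9:16] width=7 -> value=85 (bin 1010101); offset now 16 = byte 2 bit 0; 32 bits remain

Answer: 32 1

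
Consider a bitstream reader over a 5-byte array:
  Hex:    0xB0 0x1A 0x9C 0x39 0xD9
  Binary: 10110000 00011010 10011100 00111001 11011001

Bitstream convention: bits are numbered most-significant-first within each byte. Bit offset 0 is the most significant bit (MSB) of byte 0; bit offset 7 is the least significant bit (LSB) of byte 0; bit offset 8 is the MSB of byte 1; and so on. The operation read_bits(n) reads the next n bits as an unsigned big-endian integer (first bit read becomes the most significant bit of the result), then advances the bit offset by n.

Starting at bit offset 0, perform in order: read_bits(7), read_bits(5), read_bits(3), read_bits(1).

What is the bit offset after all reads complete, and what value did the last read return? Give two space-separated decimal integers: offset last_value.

Read 1: bits[0:7] width=7 -> value=88 (bin 1011000); offset now 7 = byte 0 bit 7; 33 bits remain
Read 2: bits[7:12] width=5 -> value=1 (bin 00001); offset now 12 = byte 1 bit 4; 28 bits remain
Read 3: bits[12:15] width=3 -> value=5 (bin 101); offset now 15 = byte 1 bit 7; 25 bits remain
Read 4: bits[15:16] width=1 -> value=0 (bin 0); offset now 16 = byte 2 bit 0; 24 bits remain

Answer: 16 0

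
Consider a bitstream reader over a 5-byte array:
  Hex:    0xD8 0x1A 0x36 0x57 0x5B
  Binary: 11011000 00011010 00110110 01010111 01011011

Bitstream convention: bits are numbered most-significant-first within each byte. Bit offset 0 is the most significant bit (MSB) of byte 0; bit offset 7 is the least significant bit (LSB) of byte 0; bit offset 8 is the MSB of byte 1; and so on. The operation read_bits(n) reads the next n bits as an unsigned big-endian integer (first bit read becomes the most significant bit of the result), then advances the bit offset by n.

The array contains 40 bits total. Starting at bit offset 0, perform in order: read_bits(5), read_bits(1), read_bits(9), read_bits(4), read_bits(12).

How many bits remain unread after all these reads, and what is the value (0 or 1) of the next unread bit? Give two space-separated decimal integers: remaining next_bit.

Answer: 9 1

Derivation:
Read 1: bits[0:5] width=5 -> value=27 (bin 11011); offset now 5 = byte 0 bit 5; 35 bits remain
Read 2: bits[5:6] width=1 -> value=0 (bin 0); offset now 6 = byte 0 bit 6; 34 bits remain
Read 3: bits[6:15] width=9 -> value=13 (bin 000001101); offset now 15 = byte 1 bit 7; 25 bits remain
Read 4: bits[15:19] width=4 -> value=1 (bin 0001); offset now 19 = byte 2 bit 3; 21 bits remain
Read 5: bits[19:31] width=12 -> value=2859 (bin 101100101011); offset now 31 = byte 3 bit 7; 9 bits remain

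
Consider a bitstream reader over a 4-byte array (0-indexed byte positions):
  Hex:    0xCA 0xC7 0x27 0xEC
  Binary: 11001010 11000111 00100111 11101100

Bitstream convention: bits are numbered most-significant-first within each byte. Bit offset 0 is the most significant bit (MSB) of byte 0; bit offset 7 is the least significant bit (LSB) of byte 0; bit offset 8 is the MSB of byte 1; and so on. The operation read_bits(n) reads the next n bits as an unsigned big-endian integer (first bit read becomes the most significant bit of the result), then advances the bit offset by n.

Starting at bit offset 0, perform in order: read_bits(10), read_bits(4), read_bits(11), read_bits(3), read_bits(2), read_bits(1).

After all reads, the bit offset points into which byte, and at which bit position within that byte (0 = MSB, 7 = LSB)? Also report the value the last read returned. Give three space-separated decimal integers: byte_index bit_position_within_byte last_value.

Answer: 3 7 0

Derivation:
Read 1: bits[0:10] width=10 -> value=811 (bin 1100101011); offset now 10 = byte 1 bit 2; 22 bits remain
Read 2: bits[10:14] width=4 -> value=1 (bin 0001); offset now 14 = byte 1 bit 6; 18 bits remain
Read 3: bits[14:25] width=11 -> value=1615 (bin 11001001111); offset now 25 = byte 3 bit 1; 7 bits remain
Read 4: bits[25:28] width=3 -> value=6 (bin 110); offset now 28 = byte 3 bit 4; 4 bits remain
Read 5: bits[28:30] width=2 -> value=3 (bin 11); offset now 30 = byte 3 bit 6; 2 bits remain
Read 6: bits[30:31] width=1 -> value=0 (bin 0); offset now 31 = byte 3 bit 7; 1 bits remain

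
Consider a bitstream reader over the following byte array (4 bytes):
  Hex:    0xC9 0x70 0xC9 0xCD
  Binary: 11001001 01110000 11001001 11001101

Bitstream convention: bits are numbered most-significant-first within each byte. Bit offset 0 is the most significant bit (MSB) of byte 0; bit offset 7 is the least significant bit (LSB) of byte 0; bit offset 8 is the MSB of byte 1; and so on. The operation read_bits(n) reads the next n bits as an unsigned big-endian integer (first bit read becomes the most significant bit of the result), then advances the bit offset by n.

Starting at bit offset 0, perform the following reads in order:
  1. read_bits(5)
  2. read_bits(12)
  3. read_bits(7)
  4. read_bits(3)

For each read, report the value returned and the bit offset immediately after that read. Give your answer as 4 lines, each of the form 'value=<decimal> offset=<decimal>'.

Answer: value=25 offset=5
value=737 offset=17
value=73 offset=24
value=6 offset=27

Derivation:
Read 1: bits[0:5] width=5 -> value=25 (bin 11001); offset now 5 = byte 0 bit 5; 27 bits remain
Read 2: bits[5:17] width=12 -> value=737 (bin 001011100001); offset now 17 = byte 2 bit 1; 15 bits remain
Read 3: bits[17:24] width=7 -> value=73 (bin 1001001); offset now 24 = byte 3 bit 0; 8 bits remain
Read 4: bits[24:27] width=3 -> value=6 (bin 110); offset now 27 = byte 3 bit 3; 5 bits remain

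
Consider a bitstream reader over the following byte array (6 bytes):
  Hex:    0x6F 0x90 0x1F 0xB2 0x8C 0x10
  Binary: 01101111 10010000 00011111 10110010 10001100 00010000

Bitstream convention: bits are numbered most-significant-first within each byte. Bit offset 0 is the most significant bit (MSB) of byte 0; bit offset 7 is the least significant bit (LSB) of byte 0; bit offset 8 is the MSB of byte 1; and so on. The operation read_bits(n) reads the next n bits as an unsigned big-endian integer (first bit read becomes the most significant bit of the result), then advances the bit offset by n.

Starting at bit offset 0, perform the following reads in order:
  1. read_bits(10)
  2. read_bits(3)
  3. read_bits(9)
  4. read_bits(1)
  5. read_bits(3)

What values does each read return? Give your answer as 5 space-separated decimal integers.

Answer: 446 2 7 1 6

Derivation:
Read 1: bits[0:10] width=10 -> value=446 (bin 0110111110); offset now 10 = byte 1 bit 2; 38 bits remain
Read 2: bits[10:13] width=3 -> value=2 (bin 010); offset now 13 = byte 1 bit 5; 35 bits remain
Read 3: bits[13:22] width=9 -> value=7 (bin 000000111); offset now 22 = byte 2 bit 6; 26 bits remain
Read 4: bits[22:23] width=1 -> value=1 (bin 1); offset now 23 = byte 2 bit 7; 25 bits remain
Read 5: bits[23:26] width=3 -> value=6 (bin 110); offset now 26 = byte 3 bit 2; 22 bits remain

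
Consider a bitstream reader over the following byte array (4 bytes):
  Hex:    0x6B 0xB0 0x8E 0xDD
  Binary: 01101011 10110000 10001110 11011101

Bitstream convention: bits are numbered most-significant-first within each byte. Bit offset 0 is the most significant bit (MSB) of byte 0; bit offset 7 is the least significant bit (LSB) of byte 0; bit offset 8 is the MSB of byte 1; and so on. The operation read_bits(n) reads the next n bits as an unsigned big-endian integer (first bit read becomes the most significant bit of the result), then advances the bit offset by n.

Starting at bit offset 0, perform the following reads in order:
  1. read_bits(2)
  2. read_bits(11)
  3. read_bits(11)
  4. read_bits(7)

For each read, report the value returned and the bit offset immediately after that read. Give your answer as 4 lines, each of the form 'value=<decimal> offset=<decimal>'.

Answer: value=1 offset=2
value=1398 offset=13
value=142 offset=24
value=110 offset=31

Derivation:
Read 1: bits[0:2] width=2 -> value=1 (bin 01); offset now 2 = byte 0 bit 2; 30 bits remain
Read 2: bits[2:13] width=11 -> value=1398 (bin 10101110110); offset now 13 = byte 1 bit 5; 19 bits remain
Read 3: bits[13:24] width=11 -> value=142 (bin 00010001110); offset now 24 = byte 3 bit 0; 8 bits remain
Read 4: bits[24:31] width=7 -> value=110 (bin 1101110); offset now 31 = byte 3 bit 7; 1 bits remain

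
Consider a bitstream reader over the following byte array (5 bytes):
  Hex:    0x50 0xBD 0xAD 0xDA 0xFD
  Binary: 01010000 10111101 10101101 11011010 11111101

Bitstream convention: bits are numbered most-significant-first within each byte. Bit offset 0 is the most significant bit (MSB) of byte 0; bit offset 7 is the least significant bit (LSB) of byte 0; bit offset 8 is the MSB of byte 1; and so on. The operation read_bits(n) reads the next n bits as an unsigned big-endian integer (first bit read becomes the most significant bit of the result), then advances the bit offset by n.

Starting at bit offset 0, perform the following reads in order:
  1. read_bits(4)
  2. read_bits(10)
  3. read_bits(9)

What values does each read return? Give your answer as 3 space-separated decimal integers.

Answer: 5 47 214

Derivation:
Read 1: bits[0:4] width=4 -> value=5 (bin 0101); offset now 4 = byte 0 bit 4; 36 bits remain
Read 2: bits[4:14] width=10 -> value=47 (bin 0000101111); offset now 14 = byte 1 bit 6; 26 bits remain
Read 3: bits[14:23] width=9 -> value=214 (bin 011010110); offset now 23 = byte 2 bit 7; 17 bits remain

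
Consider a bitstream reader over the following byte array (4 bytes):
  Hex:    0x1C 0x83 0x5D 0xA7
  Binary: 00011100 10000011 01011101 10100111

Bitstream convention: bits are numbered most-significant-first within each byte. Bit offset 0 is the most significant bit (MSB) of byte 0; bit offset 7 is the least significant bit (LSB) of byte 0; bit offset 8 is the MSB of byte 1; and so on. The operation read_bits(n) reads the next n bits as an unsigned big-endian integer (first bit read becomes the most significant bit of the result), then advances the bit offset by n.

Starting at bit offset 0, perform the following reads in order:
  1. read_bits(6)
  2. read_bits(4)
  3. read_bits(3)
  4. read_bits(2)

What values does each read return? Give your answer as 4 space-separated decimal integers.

Answer: 7 2 0 1

Derivation:
Read 1: bits[0:6] width=6 -> value=7 (bin 000111); offset now 6 = byte 0 bit 6; 26 bits remain
Read 2: bits[6:10] width=4 -> value=2 (bin 0010); offset now 10 = byte 1 bit 2; 22 bits remain
Read 3: bits[10:13] width=3 -> value=0 (bin 000); offset now 13 = byte 1 bit 5; 19 bits remain
Read 4: bits[13:15] width=2 -> value=1 (bin 01); offset now 15 = byte 1 bit 7; 17 bits remain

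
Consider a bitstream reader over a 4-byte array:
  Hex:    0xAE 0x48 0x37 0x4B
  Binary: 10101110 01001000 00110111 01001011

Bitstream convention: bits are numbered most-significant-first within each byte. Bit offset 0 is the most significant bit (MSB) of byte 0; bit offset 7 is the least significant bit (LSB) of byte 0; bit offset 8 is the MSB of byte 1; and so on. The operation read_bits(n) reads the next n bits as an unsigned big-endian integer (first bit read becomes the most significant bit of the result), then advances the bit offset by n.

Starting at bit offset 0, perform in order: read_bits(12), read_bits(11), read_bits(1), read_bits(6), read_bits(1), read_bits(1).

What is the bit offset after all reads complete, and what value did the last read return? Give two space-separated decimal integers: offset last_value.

Read 1: bits[0:12] width=12 -> value=2788 (bin 101011100100); offset now 12 = byte 1 bit 4; 20 bits remain
Read 2: bits[12:23] width=11 -> value=1051 (bin 10000011011); offset now 23 = byte 2 bit 7; 9 bits remain
Read 3: bits[23:24] width=1 -> value=1 (bin 1); offset now 24 = byte 3 bit 0; 8 bits remain
Read 4: bits[24:30] width=6 -> value=18 (bin 010010); offset now 30 = byte 3 bit 6; 2 bits remain
Read 5: bits[30:31] width=1 -> value=1 (bin 1); offset now 31 = byte 3 bit 7; 1 bits remain
Read 6: bits[31:32] width=1 -> value=1 (bin 1); offset now 32 = byte 4 bit 0; 0 bits remain

Answer: 32 1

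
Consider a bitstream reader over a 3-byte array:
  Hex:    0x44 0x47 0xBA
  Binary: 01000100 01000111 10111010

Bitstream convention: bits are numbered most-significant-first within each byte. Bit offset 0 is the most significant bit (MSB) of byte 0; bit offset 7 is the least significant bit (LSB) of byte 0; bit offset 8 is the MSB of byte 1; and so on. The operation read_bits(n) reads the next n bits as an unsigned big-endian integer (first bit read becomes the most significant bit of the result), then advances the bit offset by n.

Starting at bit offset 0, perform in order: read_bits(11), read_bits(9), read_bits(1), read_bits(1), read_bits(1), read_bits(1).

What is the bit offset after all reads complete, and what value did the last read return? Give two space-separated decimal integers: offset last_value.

Read 1: bits[0:11] width=11 -> value=546 (bin 01000100010); offset now 11 = byte 1 bit 3; 13 bits remain
Read 2: bits[11:20] width=9 -> value=123 (bin 001111011); offset now 20 = byte 2 bit 4; 4 bits remain
Read 3: bits[20:21] width=1 -> value=1 (bin 1); offset now 21 = byte 2 bit 5; 3 bits remain
Read 4: bits[21:22] width=1 -> value=0 (bin 0); offset now 22 = byte 2 bit 6; 2 bits remain
Read 5: bits[22:23] width=1 -> value=1 (bin 1); offset now 23 = byte 2 bit 7; 1 bits remain
Read 6: bits[23:24] width=1 -> value=0 (bin 0); offset now 24 = byte 3 bit 0; 0 bits remain

Answer: 24 0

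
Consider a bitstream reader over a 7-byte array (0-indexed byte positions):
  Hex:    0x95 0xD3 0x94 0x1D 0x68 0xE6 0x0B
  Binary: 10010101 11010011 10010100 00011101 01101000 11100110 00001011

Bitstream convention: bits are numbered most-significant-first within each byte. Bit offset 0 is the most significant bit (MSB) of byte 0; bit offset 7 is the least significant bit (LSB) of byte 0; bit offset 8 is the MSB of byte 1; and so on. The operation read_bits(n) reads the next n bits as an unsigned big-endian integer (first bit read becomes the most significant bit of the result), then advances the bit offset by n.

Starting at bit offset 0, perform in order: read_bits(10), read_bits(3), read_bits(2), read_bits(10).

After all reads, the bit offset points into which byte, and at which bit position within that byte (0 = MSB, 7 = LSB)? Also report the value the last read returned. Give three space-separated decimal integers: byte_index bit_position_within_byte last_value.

Answer: 3 1 808

Derivation:
Read 1: bits[0:10] width=10 -> value=599 (bin 1001010111); offset now 10 = byte 1 bit 2; 46 bits remain
Read 2: bits[10:13] width=3 -> value=2 (bin 010); offset now 13 = byte 1 bit 5; 43 bits remain
Read 3: bits[13:15] width=2 -> value=1 (bin 01); offset now 15 = byte 1 bit 7; 41 bits remain
Read 4: bits[15:25] width=10 -> value=808 (bin 1100101000); offset now 25 = byte 3 bit 1; 31 bits remain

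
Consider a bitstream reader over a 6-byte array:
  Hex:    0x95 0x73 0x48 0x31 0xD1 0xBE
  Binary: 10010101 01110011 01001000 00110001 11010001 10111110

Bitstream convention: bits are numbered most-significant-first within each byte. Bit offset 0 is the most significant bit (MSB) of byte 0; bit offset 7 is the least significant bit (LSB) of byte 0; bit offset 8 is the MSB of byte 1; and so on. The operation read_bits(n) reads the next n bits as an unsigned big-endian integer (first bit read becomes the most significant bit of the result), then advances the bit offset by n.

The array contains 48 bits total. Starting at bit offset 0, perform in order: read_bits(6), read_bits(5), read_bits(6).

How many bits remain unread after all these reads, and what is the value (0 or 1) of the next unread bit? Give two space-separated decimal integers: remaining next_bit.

Read 1: bits[0:6] width=6 -> value=37 (bin 100101); offset now 6 = byte 0 bit 6; 42 bits remain
Read 2: bits[6:11] width=5 -> value=11 (bin 01011); offset now 11 = byte 1 bit 3; 37 bits remain
Read 3: bits[11:17] width=6 -> value=38 (bin 100110); offset now 17 = byte 2 bit 1; 31 bits remain

Answer: 31 1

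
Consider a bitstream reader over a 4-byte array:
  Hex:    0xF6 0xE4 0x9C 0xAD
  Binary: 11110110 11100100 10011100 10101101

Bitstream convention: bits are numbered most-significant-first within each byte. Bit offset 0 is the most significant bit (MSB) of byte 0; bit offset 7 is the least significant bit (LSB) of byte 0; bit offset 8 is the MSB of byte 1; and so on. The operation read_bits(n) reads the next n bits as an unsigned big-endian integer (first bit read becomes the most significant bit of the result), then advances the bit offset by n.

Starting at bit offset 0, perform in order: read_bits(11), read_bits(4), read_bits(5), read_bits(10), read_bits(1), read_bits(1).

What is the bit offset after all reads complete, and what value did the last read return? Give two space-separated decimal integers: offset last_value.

Read 1: bits[0:11] width=11 -> value=1975 (bin 11110110111); offset now 11 = byte 1 bit 3; 21 bits remain
Read 2: bits[11:15] width=4 -> value=2 (bin 0010); offset now 15 = byte 1 bit 7; 17 bits remain
Read 3: bits[15:20] width=5 -> value=9 (bin 01001); offset now 20 = byte 2 bit 4; 12 bits remain
Read 4: bits[20:30] width=10 -> value=811 (bin 1100101011); offset now 30 = byte 3 bit 6; 2 bits remain
Read 5: bits[30:31] width=1 -> value=0 (bin 0); offset now 31 = byte 3 bit 7; 1 bits remain
Read 6: bits[31:32] width=1 -> value=1 (bin 1); offset now 32 = byte 4 bit 0; 0 bits remain

Answer: 32 1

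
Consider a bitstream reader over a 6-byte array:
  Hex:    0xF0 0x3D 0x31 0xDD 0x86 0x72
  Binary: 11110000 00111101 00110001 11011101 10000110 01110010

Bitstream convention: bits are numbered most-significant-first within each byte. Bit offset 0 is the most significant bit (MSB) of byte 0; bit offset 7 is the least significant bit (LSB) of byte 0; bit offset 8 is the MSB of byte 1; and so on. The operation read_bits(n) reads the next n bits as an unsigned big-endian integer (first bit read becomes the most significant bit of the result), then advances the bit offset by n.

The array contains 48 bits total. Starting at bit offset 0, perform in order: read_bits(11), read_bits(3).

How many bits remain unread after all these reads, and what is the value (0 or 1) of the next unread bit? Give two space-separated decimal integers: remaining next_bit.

Answer: 34 0

Derivation:
Read 1: bits[0:11] width=11 -> value=1921 (bin 11110000001); offset now 11 = byte 1 bit 3; 37 bits remain
Read 2: bits[11:14] width=3 -> value=7 (bin 111); offset now 14 = byte 1 bit 6; 34 bits remain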